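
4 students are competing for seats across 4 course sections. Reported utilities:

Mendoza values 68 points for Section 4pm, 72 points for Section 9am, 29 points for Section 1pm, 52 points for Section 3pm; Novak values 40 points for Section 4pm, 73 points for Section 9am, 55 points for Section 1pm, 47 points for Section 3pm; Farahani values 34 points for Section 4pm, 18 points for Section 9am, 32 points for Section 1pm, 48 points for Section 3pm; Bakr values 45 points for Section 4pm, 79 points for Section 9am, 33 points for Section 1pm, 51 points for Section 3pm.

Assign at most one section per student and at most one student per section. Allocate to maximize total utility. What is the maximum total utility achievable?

Max total: 250 points

Optimal: Mendoza→Section 4pm (68 points), Novak→Section 1pm (55 points), Farahani→Section 3pm (48 points), Bakr→Section 9am (79 points) — total 68+55+48+79 = 250 points.
Row-greedy (each student in turn takes its best remaining section) gives 220 points, worse by 30.
Swapping Farahani↔Bakr (Farahani→Section 9am 18 points, Bakr→Section 3pm 51 points) loses 58.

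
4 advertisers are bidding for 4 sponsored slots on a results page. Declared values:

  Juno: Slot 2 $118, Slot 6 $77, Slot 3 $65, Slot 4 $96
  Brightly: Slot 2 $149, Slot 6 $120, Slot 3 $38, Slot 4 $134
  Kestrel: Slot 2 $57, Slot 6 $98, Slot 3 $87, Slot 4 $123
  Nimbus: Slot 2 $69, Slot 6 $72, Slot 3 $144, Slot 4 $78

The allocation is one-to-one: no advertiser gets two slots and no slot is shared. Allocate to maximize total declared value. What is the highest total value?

Treat this as an assignment problem: match each advertiser to one slot.
Optimal: Juno→Slot 2 ($118), Brightly→Slot 6 ($120), Kestrel→Slot 4 ($123), Nimbus→Slot 3 ($144) — total 118+120+123+144 = $505.
Row-greedy (each advertiser in turn takes its best remaining slot) gives $494, worse by 11.
Swapping Nimbus↔Kestrel (Nimbus→Slot 4 $78, Kestrel→Slot 3 $87) loses 102.
No other one-to-one assignment exceeds $505.

Max total: $505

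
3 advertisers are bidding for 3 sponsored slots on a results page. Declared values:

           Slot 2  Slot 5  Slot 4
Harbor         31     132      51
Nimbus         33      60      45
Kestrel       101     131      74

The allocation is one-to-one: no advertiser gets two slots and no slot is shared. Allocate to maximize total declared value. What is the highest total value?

Optimal: Harbor→Slot 5 ($132), Nimbus→Slot 4 ($45), Kestrel→Slot 2 ($101) — total 132+45+101 = $278.

Max total: $278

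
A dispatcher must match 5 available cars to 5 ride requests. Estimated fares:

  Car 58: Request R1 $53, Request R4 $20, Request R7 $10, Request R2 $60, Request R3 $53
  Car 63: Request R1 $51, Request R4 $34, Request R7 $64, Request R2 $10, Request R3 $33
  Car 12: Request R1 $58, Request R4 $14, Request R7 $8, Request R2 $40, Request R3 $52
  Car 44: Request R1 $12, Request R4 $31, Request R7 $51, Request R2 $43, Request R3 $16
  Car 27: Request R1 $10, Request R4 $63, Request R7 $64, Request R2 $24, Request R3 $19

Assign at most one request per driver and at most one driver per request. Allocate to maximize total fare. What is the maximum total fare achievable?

Maximum total: $281

Optimal: Car 58→Request R3 ($53), Car 63→Request R7 ($64), Car 12→Request R1 ($58), Car 44→Request R2 ($43), Car 27→Request R4 ($63) — total 53+64+58+43+63 = $281.
Column-greedy (each request in turn goes to its best remaining driver) gives $261, worse by 20.
Next-best assignment: Car 58→Request R2, Car 63→Request R1, Car 12→Request R3, Car 44→Request R7, Car 27→Request R4 = $277.
Swapping Car 12↔Car 63 (Car 12→Request R7 $8, Car 63→Request R1 $51) loses 63.
No other one-to-one assignment exceeds $281.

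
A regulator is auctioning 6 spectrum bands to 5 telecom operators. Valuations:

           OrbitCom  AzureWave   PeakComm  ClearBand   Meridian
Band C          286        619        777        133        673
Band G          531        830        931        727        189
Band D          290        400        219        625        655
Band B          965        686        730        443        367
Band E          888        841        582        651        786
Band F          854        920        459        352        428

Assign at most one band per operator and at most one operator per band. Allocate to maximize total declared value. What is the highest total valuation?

Maximum total: $4227M

Optimal: OrbitCom→Band B ($965M), AzureWave→Band F ($920M), PeakComm→Band G ($931M), ClearBand→Band D ($625M), Meridian→Band E ($786M) — total 965+920+931+625+786 = $4227M.
Row-greedy (each operator in turn takes its best remaining band) gives $4140M, worse by 87.
Swapping ClearBand↔Meridian (ClearBand→Band E $651M, Meridian→Band D $655M) loses 105.
Every other assignment is strictly worse.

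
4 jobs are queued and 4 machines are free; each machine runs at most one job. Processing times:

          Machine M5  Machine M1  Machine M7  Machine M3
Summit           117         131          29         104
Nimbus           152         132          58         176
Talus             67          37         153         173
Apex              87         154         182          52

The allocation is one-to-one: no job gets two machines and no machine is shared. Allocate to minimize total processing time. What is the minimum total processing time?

Minimum total: 264 min

Treat this as an assignment problem: match each job to one machine.
Optimal: Summit→Machine M5 (117 min), Nimbus→Machine M7 (58 min), Talus→Machine M1 (37 min), Apex→Machine M3 (52 min) — total 117+58+37+52 = 264 min.
Next-best assignment: Summit→Machine M7, Nimbus→Machine M5, Talus→Machine M1, Apex→Machine M3 = 270 min.
Checked against all permutations: 264 min is optimal.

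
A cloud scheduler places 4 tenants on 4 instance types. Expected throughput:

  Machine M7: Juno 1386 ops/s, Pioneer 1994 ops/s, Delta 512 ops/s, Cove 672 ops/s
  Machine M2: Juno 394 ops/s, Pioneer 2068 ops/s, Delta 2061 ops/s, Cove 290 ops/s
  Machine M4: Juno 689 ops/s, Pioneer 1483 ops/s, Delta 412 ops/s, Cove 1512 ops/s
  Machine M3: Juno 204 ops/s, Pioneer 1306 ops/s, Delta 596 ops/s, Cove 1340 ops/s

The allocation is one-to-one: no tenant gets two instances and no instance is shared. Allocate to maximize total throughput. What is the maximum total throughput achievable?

Optimal: Juno→Machine M7 (1386 ops/s), Pioneer→Machine M4 (1483 ops/s), Delta→Machine M2 (2061 ops/s), Cove→Machine M3 (1340 ops/s) — total 1386+1483+2061+1340 = 6270 ops/s.

Maximum total: 6270 ops/s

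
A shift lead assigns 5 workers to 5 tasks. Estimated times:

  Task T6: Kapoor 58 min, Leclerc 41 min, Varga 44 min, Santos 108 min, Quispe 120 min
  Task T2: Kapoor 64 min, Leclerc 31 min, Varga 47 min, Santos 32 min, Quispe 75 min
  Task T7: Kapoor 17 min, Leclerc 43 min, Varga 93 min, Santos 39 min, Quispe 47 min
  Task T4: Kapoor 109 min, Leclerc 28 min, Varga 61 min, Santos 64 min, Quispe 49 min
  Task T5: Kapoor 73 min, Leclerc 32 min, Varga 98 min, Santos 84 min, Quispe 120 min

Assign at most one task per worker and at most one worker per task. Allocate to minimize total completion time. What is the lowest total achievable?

Optimal: Kapoor→Task T7 (17 min), Leclerc→Task T5 (32 min), Varga→Task T6 (44 min), Santos→Task T2 (32 min), Quispe→Task T4 (49 min) — total 17+32+44+32+49 = 174 min.
No other one-to-one assignment undercuts 174 min.

Minimum total: 174 min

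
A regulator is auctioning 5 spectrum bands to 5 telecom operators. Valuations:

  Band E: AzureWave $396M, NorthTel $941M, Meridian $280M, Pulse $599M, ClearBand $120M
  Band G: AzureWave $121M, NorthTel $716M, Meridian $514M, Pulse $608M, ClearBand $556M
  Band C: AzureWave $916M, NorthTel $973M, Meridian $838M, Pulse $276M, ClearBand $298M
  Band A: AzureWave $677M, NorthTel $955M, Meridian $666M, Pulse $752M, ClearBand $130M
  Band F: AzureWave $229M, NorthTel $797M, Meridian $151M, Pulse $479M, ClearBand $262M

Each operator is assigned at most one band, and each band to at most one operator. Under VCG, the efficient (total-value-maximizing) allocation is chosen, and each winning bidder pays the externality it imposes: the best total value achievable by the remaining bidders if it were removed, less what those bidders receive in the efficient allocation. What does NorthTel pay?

Efficient allocation: AzureWave→Band C ($916M), NorthTel→Band E ($941M), Meridian→Band A ($666M), Pulse→Band F ($479M), ClearBand→Band G ($556M); total welfare W = $3558M.
NorthTel receives Band E at value $941M, so the others get W − 941 = $2617M.
Without NorthTel: best allocation of the remaining 4 bidders over all 5 bands is AzureWave→Band C ($916M), Meridian→Band A ($666M), Pulse→Band E ($599M), ClearBand→Band G ($556M), total $2737M.
VCG payment = (others' best without NorthTel) − (others' welfare with NorthTel) = 2737 − 2617 = $120M.

NorthTel pays $120M.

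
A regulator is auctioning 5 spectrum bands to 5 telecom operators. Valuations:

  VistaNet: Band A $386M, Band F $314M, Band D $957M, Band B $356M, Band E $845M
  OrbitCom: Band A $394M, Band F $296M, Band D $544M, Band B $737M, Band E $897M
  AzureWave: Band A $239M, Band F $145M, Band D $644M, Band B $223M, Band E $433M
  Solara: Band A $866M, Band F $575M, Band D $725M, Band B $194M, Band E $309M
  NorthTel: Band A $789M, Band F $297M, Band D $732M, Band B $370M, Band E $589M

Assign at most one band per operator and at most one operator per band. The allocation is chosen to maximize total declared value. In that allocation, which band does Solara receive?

Treat this as an assignment problem: match each operator to one band.
Optimal: VistaNet→Band E ($845M), OrbitCom→Band B ($737M), AzureWave→Band D ($644M), Solara→Band F ($575M), NorthTel→Band A ($789M) — total 845+737+644+575+789 = $3590M.
Row-greedy (each operator in turn takes its best remaining band) gives $3038M, worse by 552.
Solara's own top band is Band A ($866M), but forcing Solara→Band A and reassigning the rest optimally gives only $3389M — worse by 201.

Solara receives Band F.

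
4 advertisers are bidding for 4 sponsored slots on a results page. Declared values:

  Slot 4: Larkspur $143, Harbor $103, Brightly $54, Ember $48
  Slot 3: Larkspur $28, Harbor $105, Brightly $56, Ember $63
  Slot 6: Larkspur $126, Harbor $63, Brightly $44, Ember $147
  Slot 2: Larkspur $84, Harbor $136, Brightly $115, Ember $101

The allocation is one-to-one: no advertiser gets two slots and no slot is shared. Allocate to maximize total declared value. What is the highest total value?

Optimal: Larkspur→Slot 4 ($143), Harbor→Slot 3 ($105), Brightly→Slot 2 ($115), Ember→Slot 6 ($147) — total 143+105+115+147 = $510.
Row-greedy (each advertiser in turn takes its best remaining slot) gives $482, worse by 28.

Maximum total: $510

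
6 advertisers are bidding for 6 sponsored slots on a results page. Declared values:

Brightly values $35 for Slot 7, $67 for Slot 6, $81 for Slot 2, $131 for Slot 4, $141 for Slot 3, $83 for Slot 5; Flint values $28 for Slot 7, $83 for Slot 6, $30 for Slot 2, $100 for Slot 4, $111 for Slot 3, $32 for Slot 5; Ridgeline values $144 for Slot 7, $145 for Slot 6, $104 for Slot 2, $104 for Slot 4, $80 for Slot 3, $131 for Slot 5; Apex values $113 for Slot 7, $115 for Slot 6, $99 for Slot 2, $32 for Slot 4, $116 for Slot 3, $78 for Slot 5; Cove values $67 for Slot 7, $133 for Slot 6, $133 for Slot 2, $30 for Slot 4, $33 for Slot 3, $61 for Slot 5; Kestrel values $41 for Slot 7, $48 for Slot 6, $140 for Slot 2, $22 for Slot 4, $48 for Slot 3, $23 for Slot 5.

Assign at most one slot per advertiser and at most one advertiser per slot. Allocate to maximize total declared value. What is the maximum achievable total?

This is a one-to-one assignment (maximum-weight bipartite matching).
Optimal: Brightly→Slot 4 ($131), Flint→Slot 3 ($111), Ridgeline→Slot 5 ($131), Apex→Slot 7 ($113), Cove→Slot 6 ($133), Kestrel→Slot 2 ($140) — total 131+111+131+113+133+140 = $759.
Max-entry greedy (repeatedly take the single best remaining cell) gives $700, worse by 59.
Next-best assignment: Brightly→Slot 3, Flint→Slot 4, Ridgeline→Slot 5, Apex→Slot 7, Cove→Slot 6, Kestrel→Slot 2 = $758.
Swapping Kestrel↔Apex (Kestrel→Slot 7 $41, Apex→Slot 2 $99) loses 113.

Max total: $759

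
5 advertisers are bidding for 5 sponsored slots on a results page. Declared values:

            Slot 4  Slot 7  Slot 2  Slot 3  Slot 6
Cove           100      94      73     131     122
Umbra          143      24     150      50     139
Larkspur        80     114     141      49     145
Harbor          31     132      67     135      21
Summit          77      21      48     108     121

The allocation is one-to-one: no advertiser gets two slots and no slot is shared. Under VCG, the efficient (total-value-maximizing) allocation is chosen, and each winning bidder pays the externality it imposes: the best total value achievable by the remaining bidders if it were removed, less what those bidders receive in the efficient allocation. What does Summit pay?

Efficient allocation: Cove→Slot 3 ($131), Umbra→Slot 4 ($143), Larkspur→Slot 2 ($141), Harbor→Slot 7 ($132), Summit→Slot 6 ($121); total welfare W = $668.
Summit receives Slot 6 at value $121, so the others get W − 121 = $547.
Without Summit: best allocation of the remaining 4 bidders over all 5 slots is Cove→Slot 3 ($131), Umbra→Slot 2 ($150), Larkspur→Slot 6 ($145), Harbor→Slot 7 ($132), total $558.
VCG payment = (others' best without Summit) − (others' welfare with Summit) = 558 − 547 = $11.

Summit pays $11.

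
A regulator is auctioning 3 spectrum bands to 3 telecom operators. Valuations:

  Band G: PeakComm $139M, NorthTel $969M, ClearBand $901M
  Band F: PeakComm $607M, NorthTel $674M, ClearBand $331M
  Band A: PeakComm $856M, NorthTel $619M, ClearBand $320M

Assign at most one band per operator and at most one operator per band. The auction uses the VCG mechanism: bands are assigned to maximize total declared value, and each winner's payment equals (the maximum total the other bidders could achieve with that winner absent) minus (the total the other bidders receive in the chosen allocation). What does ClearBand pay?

ClearBand pays $295M.

Efficient allocation: PeakComm→Band A ($856M), NorthTel→Band F ($674M), ClearBand→Band G ($901M); total welfare W = $2431M.
ClearBand receives Band G at value $901M, so the others get W − 901 = $1530M.
Without ClearBand: best allocation of the remaining 2 bidders over all 3 bands is PeakComm→Band A ($856M), NorthTel→Band G ($969M), total $1825M.
VCG payment = (others' best without ClearBand) − (others' welfare with ClearBand) = 1825 − 1530 = $295M.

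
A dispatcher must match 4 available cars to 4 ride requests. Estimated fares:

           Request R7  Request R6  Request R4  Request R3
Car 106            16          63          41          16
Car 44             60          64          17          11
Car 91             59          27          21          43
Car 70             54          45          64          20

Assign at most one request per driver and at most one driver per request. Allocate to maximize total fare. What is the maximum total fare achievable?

This is the linear assignment problem.
Optimal: Car 106→Request R6 ($63), Car 44→Request R7 ($60), Car 91→Request R3 ($43), Car 70→Request R4 ($64) — total 63+60+43+64 = $230.
Max-entry greedy (repeatedly take the single best remaining cell) gives $203, worse by 27.
Next-best assignment: Car 106→Request R3, Car 44→Request R6, Car 91→Request R7, Car 70→Request R4 = $203.
Checked against all permutations: $230 is optimal.

Maximum total: $230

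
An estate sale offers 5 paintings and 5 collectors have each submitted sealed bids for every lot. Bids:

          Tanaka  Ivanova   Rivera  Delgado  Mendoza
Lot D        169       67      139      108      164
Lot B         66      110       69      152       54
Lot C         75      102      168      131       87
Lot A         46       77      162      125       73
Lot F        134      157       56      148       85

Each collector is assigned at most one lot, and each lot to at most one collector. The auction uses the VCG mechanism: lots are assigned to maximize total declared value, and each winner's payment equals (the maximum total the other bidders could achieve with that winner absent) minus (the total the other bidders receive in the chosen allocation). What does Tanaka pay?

Tanaka pays $83.

Efficient allocation: Tanaka→Lot D ($169), Ivanova→Lot F ($157), Rivera→Lot A ($162), Delgado→Lot B ($152), Mendoza→Lot C ($87); total welfare W = $727.
Tanaka receives Lot D at value $169, so the others get W − 169 = $558.
Without Tanaka: best allocation of the remaining 4 bidders over all 5 lots is Ivanova→Lot F ($157), Rivera→Lot C ($168), Delgado→Lot B ($152), Mendoza→Lot D ($164), total $641.
VCG payment = (others' best without Tanaka) − (others' welfare with Tanaka) = 641 − 558 = $83.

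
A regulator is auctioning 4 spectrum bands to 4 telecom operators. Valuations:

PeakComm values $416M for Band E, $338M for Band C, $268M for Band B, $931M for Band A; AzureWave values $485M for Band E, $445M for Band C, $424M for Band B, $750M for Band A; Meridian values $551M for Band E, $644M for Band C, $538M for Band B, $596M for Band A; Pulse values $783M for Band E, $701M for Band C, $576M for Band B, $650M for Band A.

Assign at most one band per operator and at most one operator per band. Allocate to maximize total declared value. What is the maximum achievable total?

Treat this as an assignment problem: match each operator to one band.
Optimal: PeakComm→Band A ($931M), AzureWave→Band B ($424M), Meridian→Band C ($644M), Pulse→Band E ($783M) — total 931+424+644+783 = $2782M.
Row-greedy (each operator in turn takes its best remaining band) gives $2636M, worse by 146.

Maximum total: $2782M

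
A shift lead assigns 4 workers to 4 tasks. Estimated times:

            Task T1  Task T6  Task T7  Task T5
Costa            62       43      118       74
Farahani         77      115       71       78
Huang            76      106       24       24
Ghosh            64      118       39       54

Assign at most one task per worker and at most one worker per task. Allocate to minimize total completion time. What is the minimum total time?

This is the linear assignment problem.
Optimal: Costa→Task T6 (43 min), Farahani→Task T1 (77 min), Huang→Task T5 (24 min), Ghosh→Task T7 (39 min) — total 43+77+24+39 = 183 min.
Column-greedy (each task in turn goes to its cheapest remaining worker) gives 285 min, worse by 102.
Next-best assignment: Costa→Task T6, Farahani→Task T1, Huang→Task T7, Ghosh→Task T5 = 198 min.
Swapping Farahani↔Ghosh (Farahani→Task T7 71 min, Ghosh→Task T1 64 min) adds 19.

Min total: 183 min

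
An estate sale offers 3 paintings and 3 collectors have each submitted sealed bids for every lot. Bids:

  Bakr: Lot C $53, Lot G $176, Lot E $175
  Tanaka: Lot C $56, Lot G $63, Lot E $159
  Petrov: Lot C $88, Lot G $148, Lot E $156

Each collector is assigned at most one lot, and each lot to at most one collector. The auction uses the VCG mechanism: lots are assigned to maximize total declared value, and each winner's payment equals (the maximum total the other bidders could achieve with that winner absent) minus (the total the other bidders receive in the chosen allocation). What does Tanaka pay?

Efficient allocation: Bakr→Lot G ($176), Tanaka→Lot E ($159), Petrov→Lot C ($88); total welfare W = $423.
Tanaka receives Lot E at value $159, so the others get W − 159 = $264.
Without Tanaka: best allocation of the remaining 2 bidders over all 3 lots is Bakr→Lot G ($176), Petrov→Lot E ($156), total $332.
VCG payment = (others' best without Tanaka) − (others' welfare with Tanaka) = 332 − 264 = $68.

Tanaka pays $68.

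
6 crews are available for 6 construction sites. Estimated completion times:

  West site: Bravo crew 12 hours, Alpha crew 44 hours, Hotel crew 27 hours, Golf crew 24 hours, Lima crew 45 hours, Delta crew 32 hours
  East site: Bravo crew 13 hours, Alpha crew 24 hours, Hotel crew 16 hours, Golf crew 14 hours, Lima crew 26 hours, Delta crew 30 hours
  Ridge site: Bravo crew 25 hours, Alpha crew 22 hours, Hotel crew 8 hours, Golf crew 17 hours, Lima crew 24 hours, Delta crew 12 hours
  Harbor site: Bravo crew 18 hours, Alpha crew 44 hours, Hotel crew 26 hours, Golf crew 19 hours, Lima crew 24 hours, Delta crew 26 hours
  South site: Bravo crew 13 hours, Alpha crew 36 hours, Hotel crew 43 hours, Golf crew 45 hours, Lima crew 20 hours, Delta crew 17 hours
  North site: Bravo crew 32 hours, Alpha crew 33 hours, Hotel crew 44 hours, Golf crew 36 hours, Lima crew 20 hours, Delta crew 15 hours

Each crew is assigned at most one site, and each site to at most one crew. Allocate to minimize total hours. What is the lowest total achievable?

Optimal: Bravo crew→West site (12 hours), Alpha crew→East site (24 hours), Hotel crew→Ridge site (8 hours), Golf crew→Harbor site (19 hours), Lima crew→South site (20 hours), Delta crew→North site (15 hours) — total 12+24+8+19+20+15 = 98 hours.
Column-greedy (each site in turn goes to its cheapest remaining crew) gives 108 hours, worse by 10.
Next-best assignment: Bravo crew→West site, Alpha crew→East site, Hotel crew→Ridge site, Golf crew→Harbor site, Lima crew→North site, Delta crew→South site = 100 hours.
Swapping Delta crew↔Bravo crew (Delta crew→West site 32 hours, Bravo crew→North site 32 hours) adds 37.
No other one-to-one assignment undercuts 98 hours.

Minimum total: 98 hours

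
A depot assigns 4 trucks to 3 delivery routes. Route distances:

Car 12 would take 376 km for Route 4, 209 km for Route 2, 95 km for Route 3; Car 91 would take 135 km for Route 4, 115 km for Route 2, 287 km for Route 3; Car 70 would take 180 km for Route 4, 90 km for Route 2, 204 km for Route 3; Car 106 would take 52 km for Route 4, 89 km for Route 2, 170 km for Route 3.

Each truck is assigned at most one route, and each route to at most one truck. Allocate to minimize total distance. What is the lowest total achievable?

Min total: 237 km

Optimal: Car 106→Route 4 (52 km), Car 70→Route 2 (90 km), Car 12→Route 3 (95 km) — total 52+90+95 = 237 km.
Row-greedy (each truck in turn takes its cheapest remaining route) gives 390 km, worse by 153.
Next-best assignment: Car 106→Route 4, Car 91→Route 2, Car 12→Route 3 = 262 km.
No other one-to-one assignment undercuts 237 km.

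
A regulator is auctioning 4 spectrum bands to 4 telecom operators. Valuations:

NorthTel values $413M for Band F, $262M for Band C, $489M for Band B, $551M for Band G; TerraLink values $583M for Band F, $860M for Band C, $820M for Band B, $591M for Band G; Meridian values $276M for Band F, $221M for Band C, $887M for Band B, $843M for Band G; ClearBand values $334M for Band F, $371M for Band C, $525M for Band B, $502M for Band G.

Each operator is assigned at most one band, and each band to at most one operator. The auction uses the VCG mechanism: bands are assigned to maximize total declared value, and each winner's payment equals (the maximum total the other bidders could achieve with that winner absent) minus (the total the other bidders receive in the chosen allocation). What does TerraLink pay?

Efficient allocation: NorthTel→Band F ($413M), TerraLink→Band C ($860M), Meridian→Band B ($887M), ClearBand→Band G ($502M); total welfare W = $2662M.
TerraLink receives Band C at value $860M, so the others get W − 860 = $1802M.
Without TerraLink: best allocation of the remaining 3 bidders over all 4 bands is NorthTel→Band G ($551M), Meridian→Band B ($887M), ClearBand→Band C ($371M), total $1809M.
VCG payment = (others' best without TerraLink) − (others' welfare with TerraLink) = 1809 − 1802 = $7M.

TerraLink pays $7M.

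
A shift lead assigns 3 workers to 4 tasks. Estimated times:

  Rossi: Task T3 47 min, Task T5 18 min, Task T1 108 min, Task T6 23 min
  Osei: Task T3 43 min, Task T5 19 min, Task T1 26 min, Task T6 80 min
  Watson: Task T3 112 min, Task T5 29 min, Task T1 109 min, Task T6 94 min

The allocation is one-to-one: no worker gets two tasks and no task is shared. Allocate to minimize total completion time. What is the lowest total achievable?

Min total: 78 min

This is a one-to-one assignment (minimum-cost bipartite matching).
Optimal: Rossi→Task T6 (23 min), Osei→Task T1 (26 min), Watson→Task T5 (29 min) — total 23+26+29 = 78 min.
Column-greedy (each task in turn goes to its cheapest remaining worker) gives 170 min, worse by 92.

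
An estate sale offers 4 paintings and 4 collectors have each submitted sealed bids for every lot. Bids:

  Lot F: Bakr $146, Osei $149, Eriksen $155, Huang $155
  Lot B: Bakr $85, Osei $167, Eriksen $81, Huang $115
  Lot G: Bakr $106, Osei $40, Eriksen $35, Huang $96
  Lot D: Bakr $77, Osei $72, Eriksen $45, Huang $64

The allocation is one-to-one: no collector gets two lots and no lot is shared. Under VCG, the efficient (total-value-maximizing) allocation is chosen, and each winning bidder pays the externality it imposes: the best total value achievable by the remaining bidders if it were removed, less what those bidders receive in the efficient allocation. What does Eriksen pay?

Efficient allocation: Bakr→Lot D ($77), Osei→Lot B ($167), Eriksen→Lot F ($155), Huang→Lot G ($96); total welfare W = $495.
Eriksen receives Lot F at value $155, so the others get W − 155 = $340.
Without Eriksen: best allocation of the remaining 3 bidders over all 4 lots is Bakr→Lot G ($106), Osei→Lot B ($167), Huang→Lot F ($155), total $428.
VCG payment = (others' best without Eriksen) − (others' welfare with Eriksen) = 428 − 340 = $88.

Eriksen pays $88.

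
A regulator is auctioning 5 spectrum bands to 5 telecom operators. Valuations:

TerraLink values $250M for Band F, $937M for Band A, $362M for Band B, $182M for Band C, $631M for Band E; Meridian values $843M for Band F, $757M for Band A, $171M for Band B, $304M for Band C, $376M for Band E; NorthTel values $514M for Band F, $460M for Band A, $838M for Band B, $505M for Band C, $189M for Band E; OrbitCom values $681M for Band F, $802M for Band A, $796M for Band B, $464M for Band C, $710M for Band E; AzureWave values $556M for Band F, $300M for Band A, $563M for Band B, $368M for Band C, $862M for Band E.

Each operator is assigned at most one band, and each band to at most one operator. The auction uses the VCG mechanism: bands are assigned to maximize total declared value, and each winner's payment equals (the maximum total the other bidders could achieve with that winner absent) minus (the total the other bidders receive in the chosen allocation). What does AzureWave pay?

Efficient allocation: TerraLink→Band A ($937M), Meridian→Band F ($843M), NorthTel→Band B ($838M), OrbitCom→Band C ($464M), AzureWave→Band E ($862M); total welfare W = $3944M.
AzureWave receives Band E at value $862M, so the others get W − 862 = $3082M.
Without AzureWave: best allocation of the remaining 4 bidders over all 5 bands is TerraLink→Band A ($937M), Meridian→Band F ($843M), NorthTel→Band B ($838M), OrbitCom→Band E ($710M), total $3328M.
VCG payment = (others' best without AzureWave) − (others' welfare with AzureWave) = 3328 − 3082 = $246M.

AzureWave pays $246M.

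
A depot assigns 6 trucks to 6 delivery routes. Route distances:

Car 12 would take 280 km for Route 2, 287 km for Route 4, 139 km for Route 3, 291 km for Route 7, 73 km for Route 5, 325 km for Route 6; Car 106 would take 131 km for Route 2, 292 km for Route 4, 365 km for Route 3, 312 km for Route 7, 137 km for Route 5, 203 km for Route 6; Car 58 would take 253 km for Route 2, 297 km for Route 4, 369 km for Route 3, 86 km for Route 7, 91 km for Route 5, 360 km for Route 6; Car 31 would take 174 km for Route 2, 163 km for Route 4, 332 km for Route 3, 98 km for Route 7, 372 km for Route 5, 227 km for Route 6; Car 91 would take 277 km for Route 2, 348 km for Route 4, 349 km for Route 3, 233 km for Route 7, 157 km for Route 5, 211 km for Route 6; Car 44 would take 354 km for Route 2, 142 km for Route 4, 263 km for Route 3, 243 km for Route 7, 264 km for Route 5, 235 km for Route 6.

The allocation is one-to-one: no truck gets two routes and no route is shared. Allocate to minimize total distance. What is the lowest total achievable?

Optimal: Car 12→Route 3 (139 km), Car 106→Route 2 (131 km), Car 58→Route 5 (91 km), Car 31→Route 7 (98 km), Car 91→Route 6 (211 km), Car 44→Route 4 (142 km) — total 139+131+91+98+211+142 = 812 km.
Column-greedy (each route in turn goes to its cheapest remaining truck) gives 882 km, worse by 70.
Checked against all permutations: 812 km is optimal.

Minimum total: 812 km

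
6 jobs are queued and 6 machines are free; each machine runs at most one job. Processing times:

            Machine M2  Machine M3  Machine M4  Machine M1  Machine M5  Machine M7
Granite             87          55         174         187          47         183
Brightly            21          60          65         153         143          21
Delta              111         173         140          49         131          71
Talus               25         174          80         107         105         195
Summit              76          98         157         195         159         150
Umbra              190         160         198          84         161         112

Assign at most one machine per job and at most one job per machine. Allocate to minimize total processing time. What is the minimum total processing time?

This is a one-to-one assignment (minimum-cost bipartite matching).
Optimal: Granite→Machine M5 (47 min), Brightly→Machine M4 (65 min), Delta→Machine M7 (71 min), Talus→Machine M2 (25 min), Summit→Machine M3 (98 min), Umbra→Machine M1 (84 min) — total 47+65+71+25+98+84 = 390 min.
Column-greedy (each machine in turn goes to its cheapest remaining job) gives 476 min, worse by 86.
Next-best assignment: Granite→Machine M5, Brightly→Machine M4, Delta→Machine M1, Talus→Machine M2, Summit→Machine M3, Umbra→Machine M7 = 396 min.
Checked against all permutations: 390 min is optimal.

Min total: 390 min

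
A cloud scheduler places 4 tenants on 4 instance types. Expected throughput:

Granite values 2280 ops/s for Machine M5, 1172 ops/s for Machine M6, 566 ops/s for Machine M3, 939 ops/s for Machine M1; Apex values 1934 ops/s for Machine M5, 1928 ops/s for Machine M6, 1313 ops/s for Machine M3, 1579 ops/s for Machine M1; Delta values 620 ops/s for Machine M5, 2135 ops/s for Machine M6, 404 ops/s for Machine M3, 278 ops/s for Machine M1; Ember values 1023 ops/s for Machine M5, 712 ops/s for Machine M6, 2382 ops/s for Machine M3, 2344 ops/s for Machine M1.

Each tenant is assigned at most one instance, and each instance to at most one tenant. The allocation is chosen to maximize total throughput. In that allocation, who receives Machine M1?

Apex receives Machine M1.

Treat this as an assignment problem: match each tenant to one instance.
Optimal: Granite→Machine M5 (2280 ops/s), Apex→Machine M1 (1579 ops/s), Delta→Machine M6 (2135 ops/s), Ember→Machine M3 (2382 ops/s) — total 2280+1579+2135+2382 = 8376 ops/s.
Row-greedy (each tenant in turn takes its best remaining instance) gives 6956 ops/s, worse by 1420.
Next-best assignment: Granite→Machine M5, Apex→Machine M3, Delta→Machine M6, Ember→Machine M1 = 8072 ops/s.
Swapping Apex↔Delta (Apex→Machine M6 1928 ops/s, Delta→Machine M1 278 ops/s) loses 1508.
Apex's own top instance is Machine M5 (1934 ops/s), but forcing Apex→Machine M5 and reassigning the rest optimally gives only 7390 ops/s — worse by 986.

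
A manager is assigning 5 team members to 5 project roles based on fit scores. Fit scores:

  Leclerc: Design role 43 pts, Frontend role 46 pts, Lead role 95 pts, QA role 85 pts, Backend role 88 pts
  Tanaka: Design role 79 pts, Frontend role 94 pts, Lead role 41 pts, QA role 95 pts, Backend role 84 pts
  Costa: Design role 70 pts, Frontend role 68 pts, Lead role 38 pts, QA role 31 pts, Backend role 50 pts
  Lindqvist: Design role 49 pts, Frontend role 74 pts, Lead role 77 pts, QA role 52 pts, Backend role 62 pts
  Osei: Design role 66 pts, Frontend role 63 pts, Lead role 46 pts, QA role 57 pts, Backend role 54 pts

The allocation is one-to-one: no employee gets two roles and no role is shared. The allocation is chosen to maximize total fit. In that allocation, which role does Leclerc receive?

Optimal: Leclerc→Backend role (88 pts), Tanaka→QA role (95 pts), Costa→Frontend role (68 pts), Lindqvist→Lead role (77 pts), Osei→Design role (66 pts) — total 88+95+68+77+66 = 394 pts.
Column-greedy (each role in turn goes to its best remaining employee) gives 355 pts, worse by 39.
Every other assignment is strictly worse.
Leclerc's own top role is Lead role (95 pts), but forcing Leclerc→Lead role and reassigning the rest optimally gives only 388 pts — worse by 6.

Leclerc receives Backend role.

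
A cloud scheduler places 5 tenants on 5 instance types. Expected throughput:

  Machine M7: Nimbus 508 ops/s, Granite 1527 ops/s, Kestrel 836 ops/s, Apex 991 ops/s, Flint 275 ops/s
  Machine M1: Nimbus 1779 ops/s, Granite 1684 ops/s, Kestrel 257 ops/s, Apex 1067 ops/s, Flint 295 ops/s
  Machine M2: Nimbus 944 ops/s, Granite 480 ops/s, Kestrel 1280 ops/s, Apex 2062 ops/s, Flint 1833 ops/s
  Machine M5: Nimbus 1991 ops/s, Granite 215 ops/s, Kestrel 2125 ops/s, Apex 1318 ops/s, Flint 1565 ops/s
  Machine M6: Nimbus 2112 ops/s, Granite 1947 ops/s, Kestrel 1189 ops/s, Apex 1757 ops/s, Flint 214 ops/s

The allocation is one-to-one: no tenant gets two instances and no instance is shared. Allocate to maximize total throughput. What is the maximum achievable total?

This is the linear assignment problem.
Optimal: Nimbus→Machine M1 (1779 ops/s), Granite→Machine M7 (1527 ops/s), Kestrel→Machine M5 (2125 ops/s), Apex→Machine M6 (1757 ops/s), Flint→Machine M2 (1833 ops/s) — total 1779+1527+2125+1757+1833 = 9021 ops/s.
Column-greedy (each instance in turn goes to its best remaining tenant) gives 7707 ops/s, worse by 1314.

Maximum total: 9021 ops/s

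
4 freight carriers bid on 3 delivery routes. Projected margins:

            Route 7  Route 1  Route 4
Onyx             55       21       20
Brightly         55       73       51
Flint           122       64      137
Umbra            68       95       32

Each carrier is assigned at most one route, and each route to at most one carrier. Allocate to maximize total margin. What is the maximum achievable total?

Maximum total: $287k

Optimal: Onyx→Route 7 ($55k), Umbra→Route 1 ($95k), Flint→Route 4 ($137k) — total 55+95+137 = $287k.
Row-greedy (each carrier in turn takes its best remaining route) gives $265k, worse by 22.
No other one-to-one assignment exceeds $287k.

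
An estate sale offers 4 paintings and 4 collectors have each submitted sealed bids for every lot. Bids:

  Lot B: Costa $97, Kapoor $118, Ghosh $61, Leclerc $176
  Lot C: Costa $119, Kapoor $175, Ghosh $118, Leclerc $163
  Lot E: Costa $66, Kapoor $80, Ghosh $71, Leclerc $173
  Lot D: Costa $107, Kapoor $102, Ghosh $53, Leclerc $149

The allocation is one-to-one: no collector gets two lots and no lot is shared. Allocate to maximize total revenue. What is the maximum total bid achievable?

Optimal: Costa→Lot D ($107), Kapoor→Lot C ($175), Ghosh→Lot E ($71), Leclerc→Lot B ($176) — total 107+175+71+176 = $529.
Row-greedy (each collector in turn takes its best remaining lot) gives $457, worse by 72.

Maximum total: $529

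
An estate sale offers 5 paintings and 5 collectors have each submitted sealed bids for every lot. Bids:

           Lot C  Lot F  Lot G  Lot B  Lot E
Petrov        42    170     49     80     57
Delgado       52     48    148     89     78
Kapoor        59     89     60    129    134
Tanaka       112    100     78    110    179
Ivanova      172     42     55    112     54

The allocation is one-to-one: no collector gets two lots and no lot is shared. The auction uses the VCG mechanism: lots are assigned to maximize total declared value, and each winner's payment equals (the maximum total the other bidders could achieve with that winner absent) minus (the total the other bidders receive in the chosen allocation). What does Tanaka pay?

Tanaka pays $5.

Efficient allocation: Petrov→Lot F ($170), Delgado→Lot G ($148), Kapoor→Lot B ($129), Tanaka→Lot E ($179), Ivanova→Lot C ($172); total welfare W = $798.
Tanaka receives Lot E at value $179, so the others get W − 179 = $619.
Without Tanaka: best allocation of the remaining 4 bidders over all 5 lots is Petrov→Lot F ($170), Delgado→Lot G ($148), Kapoor→Lot E ($134), Ivanova→Lot C ($172), total $624.
VCG payment = (others' best without Tanaka) − (others' welfare with Tanaka) = 624 − 619 = $5.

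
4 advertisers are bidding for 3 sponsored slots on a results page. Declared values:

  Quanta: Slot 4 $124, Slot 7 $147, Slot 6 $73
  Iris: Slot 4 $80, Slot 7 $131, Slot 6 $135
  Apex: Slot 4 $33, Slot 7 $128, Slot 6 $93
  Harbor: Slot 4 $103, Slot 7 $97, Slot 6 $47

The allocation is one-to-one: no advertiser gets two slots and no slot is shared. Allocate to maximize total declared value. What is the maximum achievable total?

Optimal: Quanta→Slot 4 ($124), Apex→Slot 7 ($128), Iris→Slot 6 ($135) — total 124+128+135 = $387.
Row-greedy (each advertiser in turn takes its best remaining slot) gives $315, worse by 72.
Next-best assignment: Harbor→Slot 4, Quanta→Slot 7, Iris→Slot 6 = $385.
Swapping Quanta↔Apex (Quanta→Slot 7 $147, Apex→Slot 4 $33) loses 72.

Maximum total: $387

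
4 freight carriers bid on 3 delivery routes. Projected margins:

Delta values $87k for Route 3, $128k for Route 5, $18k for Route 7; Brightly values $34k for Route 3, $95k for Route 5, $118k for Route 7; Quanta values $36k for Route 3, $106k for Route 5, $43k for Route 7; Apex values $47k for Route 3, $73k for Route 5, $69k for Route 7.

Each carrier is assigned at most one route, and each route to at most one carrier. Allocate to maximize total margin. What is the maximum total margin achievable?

Optimal: Delta→Route 3 ($87k), Quanta→Route 5 ($106k), Brightly→Route 7 ($118k) — total 87+106+118 = $311k.
Max-entry greedy (repeatedly take the single best remaining cell) gives $293k, worse by 18.
Next-best assignment: Apex→Route 3, Delta→Route 5, Brightly→Route 7 = $293k.

Maximum total: $311k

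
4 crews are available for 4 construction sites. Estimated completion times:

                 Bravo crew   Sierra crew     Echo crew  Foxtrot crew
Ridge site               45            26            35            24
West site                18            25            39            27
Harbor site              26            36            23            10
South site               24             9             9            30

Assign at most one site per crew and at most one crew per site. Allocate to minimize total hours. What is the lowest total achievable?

Optimal: Bravo crew→West site (18 hours), Sierra crew→Ridge site (26 hours), Echo crew→South site (9 hours), Foxtrot crew→Harbor site (10 hours) — total 18+26+9+10 = 63 hours.
Min-entry greedy (repeatedly take the single cheapest remaining cell) gives 72 hours, worse by 9.

Min total: 63 hours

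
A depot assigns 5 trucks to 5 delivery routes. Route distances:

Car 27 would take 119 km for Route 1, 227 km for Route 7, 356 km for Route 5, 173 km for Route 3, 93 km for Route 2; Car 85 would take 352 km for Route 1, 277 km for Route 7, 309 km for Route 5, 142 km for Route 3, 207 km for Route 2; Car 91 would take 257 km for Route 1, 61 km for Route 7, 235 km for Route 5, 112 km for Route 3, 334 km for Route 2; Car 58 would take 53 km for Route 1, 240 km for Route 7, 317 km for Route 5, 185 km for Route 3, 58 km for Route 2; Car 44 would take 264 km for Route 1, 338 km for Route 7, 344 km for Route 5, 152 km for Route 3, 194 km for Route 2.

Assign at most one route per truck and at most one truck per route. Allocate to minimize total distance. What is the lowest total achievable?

Min total: 668 km

Optimal: Car 27→Route 2 (93 km), Car 85→Route 5 (309 km), Car 91→Route 7 (61 km), Car 58→Route 1 (53 km), Car 44→Route 3 (152 km) — total 93+309+61+53+152 = 668 km.
Row-greedy (each truck in turn takes its cheapest remaining route) gives 693 km, worse by 25.
Swapping Car 91↔Car 27 (Car 91→Route 2 334 km, Car 27→Route 7 227 km) adds 407.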